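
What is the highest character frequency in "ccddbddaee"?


Input: ccddbddaee
Character counts:
  'a': 1
  'b': 1
  'c': 2
  'd': 4
  'e': 2
Maximum frequency: 4

4


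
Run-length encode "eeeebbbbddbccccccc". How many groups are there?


Input: eeeebbbbddbccccccc
Scanning for consecutive runs:
  Group 1: 'e' x 4 (positions 0-3)
  Group 2: 'b' x 4 (positions 4-7)
  Group 3: 'd' x 2 (positions 8-9)
  Group 4: 'b' x 1 (positions 10-10)
  Group 5: 'c' x 7 (positions 11-17)
Total groups: 5

5


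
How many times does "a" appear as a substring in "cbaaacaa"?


Searching for "a" in "cbaaacaa"
Scanning each position:
  Position 0: "c" => no
  Position 1: "b" => no
  Position 2: "a" => MATCH
  Position 3: "a" => MATCH
  Position 4: "a" => MATCH
  Position 5: "c" => no
  Position 6: "a" => MATCH
  Position 7: "a" => MATCH
Total occurrences: 5

5


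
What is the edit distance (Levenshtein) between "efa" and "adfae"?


Computing edit distance: "efa" -> "adfae"
DP table:
           a    d    f    a    e
      0    1    2    3    4    5
  e   1    1    2    3    4    4
  f   2    2    2    2    3    4
  a   3    2    3    3    2    3
Edit distance = dp[3][5] = 3

3


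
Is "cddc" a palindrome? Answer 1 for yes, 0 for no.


Input: cddc
Reversed: cddc
  Compare pos 0 ('c') with pos 3 ('c'): match
  Compare pos 1 ('d') with pos 2 ('d'): match
Result: palindrome

1


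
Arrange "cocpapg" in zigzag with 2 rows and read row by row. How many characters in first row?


Zigzag "cocpapg" into 2 rows:
Placing characters:
  'c' => row 0
  'o' => row 1
  'c' => row 0
  'p' => row 1
  'a' => row 0
  'p' => row 1
  'g' => row 0
Rows:
  Row 0: "ccag"
  Row 1: "opp"
First row length: 4

4


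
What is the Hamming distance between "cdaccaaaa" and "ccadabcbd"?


Comparing "cdaccaaaa" and "ccadabcbd" position by position:
  Position 0: 'c' vs 'c' => same
  Position 1: 'd' vs 'c' => differ
  Position 2: 'a' vs 'a' => same
  Position 3: 'c' vs 'd' => differ
  Position 4: 'c' vs 'a' => differ
  Position 5: 'a' vs 'b' => differ
  Position 6: 'a' vs 'c' => differ
  Position 7: 'a' vs 'b' => differ
  Position 8: 'a' vs 'd' => differ
Total differences (Hamming distance): 7

7


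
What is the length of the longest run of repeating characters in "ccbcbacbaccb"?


Input: "ccbcbacbaccb"
Scanning for longest run:
  Position 1 ('c'): continues run of 'c', length=2
  Position 2 ('b'): new char, reset run to 1
  Position 3 ('c'): new char, reset run to 1
  Position 4 ('b'): new char, reset run to 1
  Position 5 ('a'): new char, reset run to 1
  Position 6 ('c'): new char, reset run to 1
  Position 7 ('b'): new char, reset run to 1
  Position 8 ('a'): new char, reset run to 1
  Position 9 ('c'): new char, reset run to 1
  Position 10 ('c'): continues run of 'c', length=2
  Position 11 ('b'): new char, reset run to 1
Longest run: 'c' with length 2

2


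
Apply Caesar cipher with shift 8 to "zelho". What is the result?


Caesar cipher: shift "zelho" by 8
  'z' (pos 25) + 8 = pos 7 = 'h'
  'e' (pos 4) + 8 = pos 12 = 'm'
  'l' (pos 11) + 8 = pos 19 = 't'
  'h' (pos 7) + 8 = pos 15 = 'p'
  'o' (pos 14) + 8 = pos 22 = 'w'
Result: hmtpw

hmtpw


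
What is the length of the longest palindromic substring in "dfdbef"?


Input: "dfdbef"
Checking substrings for palindromes:
  [0:3] "dfd" (len 3) => palindrome
Longest palindromic substring: "dfd" with length 3

3


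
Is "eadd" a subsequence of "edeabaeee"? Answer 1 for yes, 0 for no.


Check if "eadd" is a subsequence of "edeabaeee"
Greedy scan:
  Position 0 ('e'): matches sub[0] = 'e'
  Position 1 ('d'): no match needed
  Position 2 ('e'): no match needed
  Position 3 ('a'): matches sub[1] = 'a'
  Position 4 ('b'): no match needed
  Position 5 ('a'): no match needed
  Position 6 ('e'): no match needed
  Position 7 ('e'): no match needed
  Position 8 ('e'): no match needed
Only matched 2/4 characters => not a subsequence

0


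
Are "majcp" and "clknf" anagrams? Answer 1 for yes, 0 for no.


Strings: "majcp", "clknf"
Sorted first:  acjmp
Sorted second: cfkln
Differ at position 0: 'a' vs 'c' => not anagrams

0


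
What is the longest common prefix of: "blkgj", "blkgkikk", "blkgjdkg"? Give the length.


Words: blkgj, blkgkikk, blkgjdkg
  Position 0: all 'b' => match
  Position 1: all 'l' => match
  Position 2: all 'k' => match
  Position 3: all 'g' => match
  Position 4: ('j', 'k', 'j') => mismatch, stop
LCP = "blkg" (length 4)

4


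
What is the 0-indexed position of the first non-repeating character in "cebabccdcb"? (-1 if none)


Input: cebabccdcb
Character frequencies:
  'a': 1
  'b': 3
  'c': 4
  'd': 1
  'e': 1
Scanning left to right for freq == 1:
  Position 0 ('c'): freq=4, skip
  Position 1 ('e'): unique! => answer = 1

1


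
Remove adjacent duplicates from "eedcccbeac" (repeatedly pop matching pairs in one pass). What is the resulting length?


Input: eedcccbeac
Stack-based adjacent duplicate removal:
  Read 'e': push. Stack: e
  Read 'e': matches stack top 'e' => pop. Stack: (empty)
  Read 'd': push. Stack: d
  Read 'c': push. Stack: dc
  Read 'c': matches stack top 'c' => pop. Stack: d
  Read 'c': push. Stack: dc
  Read 'b': push. Stack: dcb
  Read 'e': push. Stack: dcbe
  Read 'a': push. Stack: dcbea
  Read 'c': push. Stack: dcbeac
Final stack: "dcbeac" (length 6)

6


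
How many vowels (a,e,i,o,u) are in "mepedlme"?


Input: mepedlme
Checking each character:
  'm' at position 0: consonant
  'e' at position 1: vowel (running total: 1)
  'p' at position 2: consonant
  'e' at position 3: vowel (running total: 2)
  'd' at position 4: consonant
  'l' at position 5: consonant
  'm' at position 6: consonant
  'e' at position 7: vowel (running total: 3)
Total vowels: 3

3


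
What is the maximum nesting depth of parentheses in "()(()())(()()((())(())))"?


Input: "()(()())(()()((())(())))"
Tracking depth:
  Position 0 '(': depth becomes 1
  Position 1 ')': depth becomes 0
  Position 2 '(': depth becomes 1
  Position 3 '(': depth becomes 2
  Position 4 ')': depth becomes 1
  Position 5 '(': depth becomes 2
  Position 6 ')': depth becomes 1
  Position 7 ')': depth becomes 0
  Position 8 '(': depth becomes 1
  Position 9 '(': depth becomes 2
  Position 10 ')': depth becomes 1
  Position 11 '(': depth becomes 2
  Position 12 ')': depth becomes 1
  Position 13 '(': depth becomes 2
  Position 14 '(': depth becomes 3
  Position 15 '(': depth becomes 4
  Position 16 ')': depth becomes 3
  Position 17 ')': depth becomes 2
  Position 18 '(': depth becomes 3
  Position 19 '(': depth becomes 4
  Position 20 ')': depth becomes 3
  Position 21 ')': depth becomes 2
  Position 22 ')': depth becomes 1
  Position 23 ')': depth becomes 0
Maximum depth reached: 4

4


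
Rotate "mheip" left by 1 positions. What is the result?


Input: "mheip", rotate left by 1
First 1 characters: "m"
Remaining characters: "heip"
Concatenate remaining + first: "heip" + "m" = "heipm"

heipm


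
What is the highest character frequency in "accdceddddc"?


Input: accdceddddc
Character counts:
  'a': 1
  'c': 4
  'd': 5
  'e': 1
Maximum frequency: 5

5


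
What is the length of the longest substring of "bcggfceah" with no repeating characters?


Input: "bcggfceah"
Sliding window (track last position of each char):
  Position 0 ('b'): window [0,0] length 1 -- new best
  Position 1 ('c'): window [0,1] length 2 -- new best
  Position 2 ('g'): window [0,2] length 3 -- new best
  Position 3 ('g'): repeat (last at 2), move window start to 3
  Position 3 ('g'): window [3,3] length 1
  Position 4 ('f'): window [3,4] length 2
  Position 5 ('c'): window [3,5] length 3
  Position 6 ('e'): window [3,6] length 4 -- new best
  Position 7 ('a'): window [3,7] length 5 -- new best
  Position 8 ('h'): window [3,8] length 6 -- new best
Longest substring with no repeats: "gfceah" with length 6

6


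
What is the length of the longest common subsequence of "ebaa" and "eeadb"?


LCS of "ebaa" and "eeadb"
DP table:
           e    e    a    d    b
      0    0    0    0    0    0
  e   0    1    1    1    1    1
  b   0    1    1    1    1    2
  a   0    1    1    2    2    2
  a   0    1    1    2    2    2
LCS length = dp[4][5] = 2

2


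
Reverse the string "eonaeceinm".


Input: eonaeceinm
Reading characters right to left:
  Position 9: 'm'
  Position 8: 'n'
  Position 7: 'i'
  Position 6: 'e'
  Position 5: 'c'
  Position 4: 'e'
  Position 3: 'a'
  Position 2: 'n'
  Position 1: 'o'
  Position 0: 'e'
Reversed: mnieceanoe

mnieceanoe


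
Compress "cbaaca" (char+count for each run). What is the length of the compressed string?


Input: cbaaca
Runs:
  'c' x 1 => "c1"
  'b' x 1 => "b1"
  'a' x 2 => "a2"
  'c' x 1 => "c1"
  'a' x 1 => "a1"
Compressed: "c1b1a2c1a1"
Compressed length: 10

10


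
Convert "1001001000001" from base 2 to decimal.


Input: "1001001000001" in base 2
Positional expansion:
  Digit '1' (value 1) x 2^12 = 4096
  Digit '0' (value 0) x 2^11 = 0
  Digit '0' (value 0) x 2^10 = 0
  Digit '1' (value 1) x 2^9 = 512
  Digit '0' (value 0) x 2^8 = 0
  Digit '0' (value 0) x 2^7 = 0
  Digit '1' (value 1) x 2^6 = 64
  Digit '0' (value 0) x 2^5 = 0
  Digit '0' (value 0) x 2^4 = 0
  Digit '0' (value 0) x 2^3 = 0
  Digit '0' (value 0) x 2^2 = 0
  Digit '0' (value 0) x 2^1 = 0
  Digit '1' (value 1) x 2^0 = 1
Sum = 4673

4673


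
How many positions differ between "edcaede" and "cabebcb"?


Comparing "edcaede" and "cabebcb" position by position:
  Position 0: 'e' vs 'c' => DIFFER
  Position 1: 'd' vs 'a' => DIFFER
  Position 2: 'c' vs 'b' => DIFFER
  Position 3: 'a' vs 'e' => DIFFER
  Position 4: 'e' vs 'b' => DIFFER
  Position 5: 'd' vs 'c' => DIFFER
  Position 6: 'e' vs 'b' => DIFFER
Positions that differ: 7

7


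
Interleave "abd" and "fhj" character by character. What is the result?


Interleaving "abd" and "fhj":
  Position 0: 'a' from first, 'f' from second => "af"
  Position 1: 'b' from first, 'h' from second => "bh"
  Position 2: 'd' from first, 'j' from second => "dj"
Result: afbhdj

afbhdj


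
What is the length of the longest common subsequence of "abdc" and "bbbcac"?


LCS of "abdc" and "bbbcac"
DP table:
           b    b    b    c    a    c
      0    0    0    0    0    0    0
  a   0    0    0    0    0    1    1
  b   0    1    1    1    1    1    1
  d   0    1    1    1    1    1    1
  c   0    1    1    1    2    2    2
LCS length = dp[4][6] = 2

2


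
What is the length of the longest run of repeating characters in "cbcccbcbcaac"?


Input: "cbcccbcbcaac"
Scanning for longest run:
  Position 1 ('b'): new char, reset run to 1
  Position 2 ('c'): new char, reset run to 1
  Position 3 ('c'): continues run of 'c', length=2
  Position 4 ('c'): continues run of 'c', length=3
  Position 5 ('b'): new char, reset run to 1
  Position 6 ('c'): new char, reset run to 1
  Position 7 ('b'): new char, reset run to 1
  Position 8 ('c'): new char, reset run to 1
  Position 9 ('a'): new char, reset run to 1
  Position 10 ('a'): continues run of 'a', length=2
  Position 11 ('c'): new char, reset run to 1
Longest run: 'c' with length 3

3


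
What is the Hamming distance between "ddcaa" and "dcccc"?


Comparing "ddcaa" and "dcccc" position by position:
  Position 0: 'd' vs 'd' => same
  Position 1: 'd' vs 'c' => differ
  Position 2: 'c' vs 'c' => same
  Position 3: 'a' vs 'c' => differ
  Position 4: 'a' vs 'c' => differ
Total differences (Hamming distance): 3

3


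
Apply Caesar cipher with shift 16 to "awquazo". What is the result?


Caesar cipher: shift "awquazo" by 16
  'a' (pos 0) + 16 = pos 16 = 'q'
  'w' (pos 22) + 16 = pos 12 = 'm'
  'q' (pos 16) + 16 = pos 6 = 'g'
  'u' (pos 20) + 16 = pos 10 = 'k'
  'a' (pos 0) + 16 = pos 16 = 'q'
  'z' (pos 25) + 16 = pos 15 = 'p'
  'o' (pos 14) + 16 = pos 4 = 'e'
Result: qmgkqpe

qmgkqpe


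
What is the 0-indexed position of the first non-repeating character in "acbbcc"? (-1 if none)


Input: acbbcc
Character frequencies:
  'a': 1
  'b': 2
  'c': 3
Scanning left to right for freq == 1:
  Position 0 ('a'): unique! => answer = 0

0


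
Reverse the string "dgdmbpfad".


Input: dgdmbpfad
Reading characters right to left:
  Position 8: 'd'
  Position 7: 'a'
  Position 6: 'f'
  Position 5: 'p'
  Position 4: 'b'
  Position 3: 'm'
  Position 2: 'd'
  Position 1: 'g'
  Position 0: 'd'
Reversed: dafpbmdgd

dafpbmdgd


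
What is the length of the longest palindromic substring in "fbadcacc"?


Input: "fbadcacc"
Checking substrings for palindromes:
  [4:7] "cac" (len 3) => palindrome
  [6:8] "cc" (len 2) => palindrome
Longest palindromic substring: "cac" with length 3

3


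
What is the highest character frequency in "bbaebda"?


Input: bbaebda
Character counts:
  'a': 2
  'b': 3
  'd': 1
  'e': 1
Maximum frequency: 3

3


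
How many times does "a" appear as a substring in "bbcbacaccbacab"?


Searching for "a" in "bbcbacaccbacab"
Scanning each position:
  Position 0: "b" => no
  Position 1: "b" => no
  Position 2: "c" => no
  Position 3: "b" => no
  Position 4: "a" => MATCH
  Position 5: "c" => no
  Position 6: "a" => MATCH
  Position 7: "c" => no
  Position 8: "c" => no
  Position 9: "b" => no
  Position 10: "a" => MATCH
  Position 11: "c" => no
  Position 12: "a" => MATCH
  Position 13: "b" => no
Total occurrences: 4

4


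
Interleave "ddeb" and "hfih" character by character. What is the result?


Interleaving "ddeb" and "hfih":
  Position 0: 'd' from first, 'h' from second => "dh"
  Position 1: 'd' from first, 'f' from second => "df"
  Position 2: 'e' from first, 'i' from second => "ei"
  Position 3: 'b' from first, 'h' from second => "bh"
Result: dhdfeibh

dhdfeibh


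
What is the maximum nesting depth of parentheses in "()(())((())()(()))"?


Input: "()(())((())()(()))"
Tracking depth:
  Position 0 '(': depth becomes 1
  Position 1 ')': depth becomes 0
  Position 2 '(': depth becomes 1
  Position 3 '(': depth becomes 2
  Position 4 ')': depth becomes 1
  Position 5 ')': depth becomes 0
  Position 6 '(': depth becomes 1
  Position 7 '(': depth becomes 2
  Position 8 '(': depth becomes 3
  Position 9 ')': depth becomes 2
  Position 10 ')': depth becomes 1
  Position 11 '(': depth becomes 2
  Position 12 ')': depth becomes 1
  Position 13 '(': depth becomes 2
  Position 14 '(': depth becomes 3
  Position 15 ')': depth becomes 2
  Position 16 ')': depth becomes 1
  Position 17 ')': depth becomes 0
Maximum depth reached: 3

3


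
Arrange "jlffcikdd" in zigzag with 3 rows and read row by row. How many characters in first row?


Zigzag "jlffcikdd" into 3 rows:
Placing characters:
  'j' => row 0
  'l' => row 1
  'f' => row 2
  'f' => row 1
  'c' => row 0
  'i' => row 1
  'k' => row 2
  'd' => row 1
  'd' => row 0
Rows:
  Row 0: "jcd"
  Row 1: "lfid"
  Row 2: "fk"
First row length: 3

3


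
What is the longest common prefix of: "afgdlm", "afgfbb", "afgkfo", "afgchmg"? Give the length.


Words: afgdlm, afgfbb, afgkfo, afgchmg
  Position 0: all 'a' => match
  Position 1: all 'f' => match
  Position 2: all 'g' => match
  Position 3: ('d', 'f', 'k', 'c') => mismatch, stop
LCP = "afg" (length 3)

3


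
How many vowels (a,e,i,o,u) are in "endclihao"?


Input: endclihao
Checking each character:
  'e' at position 0: vowel (running total: 1)
  'n' at position 1: consonant
  'd' at position 2: consonant
  'c' at position 3: consonant
  'l' at position 4: consonant
  'i' at position 5: vowel (running total: 2)
  'h' at position 6: consonant
  'a' at position 7: vowel (running total: 3)
  'o' at position 8: vowel (running total: 4)
Total vowels: 4

4


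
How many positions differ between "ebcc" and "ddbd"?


Comparing "ebcc" and "ddbd" position by position:
  Position 0: 'e' vs 'd' => DIFFER
  Position 1: 'b' vs 'd' => DIFFER
  Position 2: 'c' vs 'b' => DIFFER
  Position 3: 'c' vs 'd' => DIFFER
Positions that differ: 4

4


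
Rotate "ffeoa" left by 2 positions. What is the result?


Input: "ffeoa", rotate left by 2
First 2 characters: "ff"
Remaining characters: "eoa"
Concatenate remaining + first: "eoa" + "ff" = "eoaff"

eoaff


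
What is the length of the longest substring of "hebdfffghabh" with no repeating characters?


Input: "hebdfffghabh"
Sliding window (track last position of each char):
  Position 0 ('h'): window [0,0] length 1 -- new best
  Position 1 ('e'): window [0,1] length 2 -- new best
  Position 2 ('b'): window [0,2] length 3 -- new best
  Position 3 ('d'): window [0,3] length 4 -- new best
  Position 4 ('f'): window [0,4] length 5 -- new best
  Position 5 ('f'): repeat (last at 4), move window start to 5
  Position 5 ('f'): window [5,5] length 1
  Position 6 ('f'): repeat (last at 5), move window start to 6
  Position 6 ('f'): window [6,6] length 1
  Position 7 ('g'): window [6,7] length 2
  Position 8 ('h'): window [6,8] length 3
  Position 9 ('a'): window [6,9] length 4
  Position 10 ('b'): window [6,10] length 5
  Position 11 ('h'): repeat (last at 8), move window start to 9
  Position 11 ('h'): window [9,11] length 3
Longest substring with no repeats: "hebdf" with length 5

5


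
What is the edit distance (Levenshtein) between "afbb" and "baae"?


Computing edit distance: "afbb" -> "baae"
DP table:
           b    a    a    e
      0    1    2    3    4
  a   1    1    1    2    3
  f   2    2    2    2    3
  b   3    2    3    3    3
  b   4    3    3    4    4
Edit distance = dp[4][4] = 4

4


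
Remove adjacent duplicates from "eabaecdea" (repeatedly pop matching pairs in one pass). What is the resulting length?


Input: eabaecdea
Stack-based adjacent duplicate removal:
  Read 'e': push. Stack: e
  Read 'a': push. Stack: ea
  Read 'b': push. Stack: eab
  Read 'a': push. Stack: eaba
  Read 'e': push. Stack: eabae
  Read 'c': push. Stack: eabaec
  Read 'd': push. Stack: eabaecd
  Read 'e': push. Stack: eabaecde
  Read 'a': push. Stack: eabaecdea
Final stack: "eabaecdea" (length 9)

9


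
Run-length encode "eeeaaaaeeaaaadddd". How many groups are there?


Input: eeeaaaaeeaaaadddd
Scanning for consecutive runs:
  Group 1: 'e' x 3 (positions 0-2)
  Group 2: 'a' x 4 (positions 3-6)
  Group 3: 'e' x 2 (positions 7-8)
  Group 4: 'a' x 4 (positions 9-12)
  Group 5: 'd' x 4 (positions 13-16)
Total groups: 5

5


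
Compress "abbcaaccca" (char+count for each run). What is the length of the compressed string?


Input: abbcaaccca
Runs:
  'a' x 1 => "a1"
  'b' x 2 => "b2"
  'c' x 1 => "c1"
  'a' x 2 => "a2"
  'c' x 3 => "c3"
  'a' x 1 => "a1"
Compressed: "a1b2c1a2c3a1"
Compressed length: 12

12


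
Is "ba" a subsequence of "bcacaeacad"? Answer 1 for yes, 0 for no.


Check if "ba" is a subsequence of "bcacaeacad"
Greedy scan:
  Position 0 ('b'): matches sub[0] = 'b'
  Position 1 ('c'): no match needed
  Position 2 ('a'): matches sub[1] = 'a'
  Position 3 ('c'): no match needed
  Position 4 ('a'): no match needed
  Position 5 ('e'): no match needed
  Position 6 ('a'): no match needed
  Position 7 ('c'): no match needed
  Position 8 ('a'): no match needed
  Position 9 ('d'): no match needed
All 2 characters matched => is a subsequence

1


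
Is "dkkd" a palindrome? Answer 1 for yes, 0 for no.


Input: dkkd
Reversed: dkkd
  Compare pos 0 ('d') with pos 3 ('d'): match
  Compare pos 1 ('k') with pos 2 ('k'): match
Result: palindrome

1


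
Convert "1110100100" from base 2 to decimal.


Input: "1110100100" in base 2
Positional expansion:
  Digit '1' (value 1) x 2^9 = 512
  Digit '1' (value 1) x 2^8 = 256
  Digit '1' (value 1) x 2^7 = 128
  Digit '0' (value 0) x 2^6 = 0
  Digit '1' (value 1) x 2^5 = 32
  Digit '0' (value 0) x 2^4 = 0
  Digit '0' (value 0) x 2^3 = 0
  Digit '1' (value 1) x 2^2 = 4
  Digit '0' (value 0) x 2^1 = 0
  Digit '0' (value 0) x 2^0 = 0
Sum = 932

932


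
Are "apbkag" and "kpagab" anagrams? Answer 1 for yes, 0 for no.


Strings: "apbkag", "kpagab"
Sorted first:  aabgkp
Sorted second: aabgkp
Sorted forms match => anagrams

1


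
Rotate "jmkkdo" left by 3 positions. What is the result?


Input: "jmkkdo", rotate left by 3
First 3 characters: "jmk"
Remaining characters: "kdo"
Concatenate remaining + first: "kdo" + "jmk" = "kdojmk"

kdojmk


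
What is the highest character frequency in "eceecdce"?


Input: eceecdce
Character counts:
  'c': 3
  'd': 1
  'e': 4
Maximum frequency: 4

4


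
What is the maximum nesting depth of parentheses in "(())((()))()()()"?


Input: "(())((()))()()()"
Tracking depth:
  Position 0 '(': depth becomes 1
  Position 1 '(': depth becomes 2
  Position 2 ')': depth becomes 1
  Position 3 ')': depth becomes 0
  Position 4 '(': depth becomes 1
  Position 5 '(': depth becomes 2
  Position 6 '(': depth becomes 3
  Position 7 ')': depth becomes 2
  Position 8 ')': depth becomes 1
  Position 9 ')': depth becomes 0
  Position 10 '(': depth becomes 1
  Position 11 ')': depth becomes 0
  Position 12 '(': depth becomes 1
  Position 13 ')': depth becomes 0
  Position 14 '(': depth becomes 1
  Position 15 ')': depth becomes 0
Maximum depth reached: 3

3


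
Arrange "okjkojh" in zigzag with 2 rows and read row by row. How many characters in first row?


Zigzag "okjkojh" into 2 rows:
Placing characters:
  'o' => row 0
  'k' => row 1
  'j' => row 0
  'k' => row 1
  'o' => row 0
  'j' => row 1
  'h' => row 0
Rows:
  Row 0: "ojoh"
  Row 1: "kkj"
First row length: 4

4


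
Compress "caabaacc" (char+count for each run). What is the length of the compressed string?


Input: caabaacc
Runs:
  'c' x 1 => "c1"
  'a' x 2 => "a2"
  'b' x 1 => "b1"
  'a' x 2 => "a2"
  'c' x 2 => "c2"
Compressed: "c1a2b1a2c2"
Compressed length: 10

10


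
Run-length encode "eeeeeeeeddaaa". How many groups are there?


Input: eeeeeeeeddaaa
Scanning for consecutive runs:
  Group 1: 'e' x 8 (positions 0-7)
  Group 2: 'd' x 2 (positions 8-9)
  Group 3: 'a' x 3 (positions 10-12)
Total groups: 3

3


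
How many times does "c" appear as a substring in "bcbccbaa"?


Searching for "c" in "bcbccbaa"
Scanning each position:
  Position 0: "b" => no
  Position 1: "c" => MATCH
  Position 2: "b" => no
  Position 3: "c" => MATCH
  Position 4: "c" => MATCH
  Position 5: "b" => no
  Position 6: "a" => no
  Position 7: "a" => no
Total occurrences: 3

3


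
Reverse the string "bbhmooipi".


Input: bbhmooipi
Reading characters right to left:
  Position 8: 'i'
  Position 7: 'p'
  Position 6: 'i'
  Position 5: 'o'
  Position 4: 'o'
  Position 3: 'm'
  Position 2: 'h'
  Position 1: 'b'
  Position 0: 'b'
Reversed: ipioomhbb

ipioomhbb


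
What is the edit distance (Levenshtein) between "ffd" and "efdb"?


Computing edit distance: "ffd" -> "efdb"
DP table:
           e    f    d    b
      0    1    2    3    4
  f   1    1    1    2    3
  f   2    2    1    2    3
  d   3    3    2    1    2
Edit distance = dp[3][4] = 2

2


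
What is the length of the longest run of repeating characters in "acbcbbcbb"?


Input: "acbcbbcbb"
Scanning for longest run:
  Position 1 ('c'): new char, reset run to 1
  Position 2 ('b'): new char, reset run to 1
  Position 3 ('c'): new char, reset run to 1
  Position 4 ('b'): new char, reset run to 1
  Position 5 ('b'): continues run of 'b', length=2
  Position 6 ('c'): new char, reset run to 1
  Position 7 ('b'): new char, reset run to 1
  Position 8 ('b'): continues run of 'b', length=2
Longest run: 'b' with length 2

2


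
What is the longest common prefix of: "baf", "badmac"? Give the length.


Words: baf, badmac
  Position 0: all 'b' => match
  Position 1: all 'a' => match
  Position 2: ('f', 'd') => mismatch, stop
LCP = "ba" (length 2)

2


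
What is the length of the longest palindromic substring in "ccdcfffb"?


Input: "ccdcfffb"
Checking substrings for palindromes:
  [1:4] "cdc" (len 3) => palindrome
  [4:7] "fff" (len 3) => palindrome
  [0:2] "cc" (len 2) => palindrome
  [4:6] "ff" (len 2) => palindrome
  [5:7] "ff" (len 2) => palindrome
Longest palindromic substring: "cdc" with length 3

3


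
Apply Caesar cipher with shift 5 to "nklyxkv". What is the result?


Caesar cipher: shift "nklyxkv" by 5
  'n' (pos 13) + 5 = pos 18 = 's'
  'k' (pos 10) + 5 = pos 15 = 'p'
  'l' (pos 11) + 5 = pos 16 = 'q'
  'y' (pos 24) + 5 = pos 3 = 'd'
  'x' (pos 23) + 5 = pos 2 = 'c'
  'k' (pos 10) + 5 = pos 15 = 'p'
  'v' (pos 21) + 5 = pos 0 = 'a'
Result: spqdcpa

spqdcpa


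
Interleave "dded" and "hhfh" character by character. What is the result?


Interleaving "dded" and "hhfh":
  Position 0: 'd' from first, 'h' from second => "dh"
  Position 1: 'd' from first, 'h' from second => "dh"
  Position 2: 'e' from first, 'f' from second => "ef"
  Position 3: 'd' from first, 'h' from second => "dh"
Result: dhdhefdh

dhdhefdh


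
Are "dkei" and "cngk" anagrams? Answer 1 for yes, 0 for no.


Strings: "dkei", "cngk"
Sorted first:  deik
Sorted second: cgkn
Differ at position 0: 'd' vs 'c' => not anagrams

0


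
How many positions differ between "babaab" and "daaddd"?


Comparing "babaab" and "daaddd" position by position:
  Position 0: 'b' vs 'd' => DIFFER
  Position 1: 'a' vs 'a' => same
  Position 2: 'b' vs 'a' => DIFFER
  Position 3: 'a' vs 'd' => DIFFER
  Position 4: 'a' vs 'd' => DIFFER
  Position 5: 'b' vs 'd' => DIFFER
Positions that differ: 5

5


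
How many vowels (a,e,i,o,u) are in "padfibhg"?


Input: padfibhg
Checking each character:
  'p' at position 0: consonant
  'a' at position 1: vowel (running total: 1)
  'd' at position 2: consonant
  'f' at position 3: consonant
  'i' at position 4: vowel (running total: 2)
  'b' at position 5: consonant
  'h' at position 6: consonant
  'g' at position 7: consonant
Total vowels: 2

2


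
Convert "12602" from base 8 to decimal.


Input: "12602" in base 8
Positional expansion:
  Digit '1' (value 1) x 8^4 = 4096
  Digit '2' (value 2) x 8^3 = 1024
  Digit '6' (value 6) x 8^2 = 384
  Digit '0' (value 0) x 8^1 = 0
  Digit '2' (value 2) x 8^0 = 2
Sum = 5506

5506


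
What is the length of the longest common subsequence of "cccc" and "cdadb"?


LCS of "cccc" and "cdadb"
DP table:
           c    d    a    d    b
      0    0    0    0    0    0
  c   0    1    1    1    1    1
  c   0    1    1    1    1    1
  c   0    1    1    1    1    1
  c   0    1    1    1    1    1
LCS length = dp[4][5] = 1

1


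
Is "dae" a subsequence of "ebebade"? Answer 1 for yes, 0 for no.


Check if "dae" is a subsequence of "ebebade"
Greedy scan:
  Position 0 ('e'): no match needed
  Position 1 ('b'): no match needed
  Position 2 ('e'): no match needed
  Position 3 ('b'): no match needed
  Position 4 ('a'): no match needed
  Position 5 ('d'): matches sub[0] = 'd'
  Position 6 ('e'): no match needed
Only matched 1/3 characters => not a subsequence

0


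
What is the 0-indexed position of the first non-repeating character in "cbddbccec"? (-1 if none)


Input: cbddbccec
Character frequencies:
  'b': 2
  'c': 4
  'd': 2
  'e': 1
Scanning left to right for freq == 1:
  Position 0 ('c'): freq=4, skip
  Position 1 ('b'): freq=2, skip
  Position 2 ('d'): freq=2, skip
  Position 3 ('d'): freq=2, skip
  Position 4 ('b'): freq=2, skip
  Position 5 ('c'): freq=4, skip
  Position 6 ('c'): freq=4, skip
  Position 7 ('e'): unique! => answer = 7

7


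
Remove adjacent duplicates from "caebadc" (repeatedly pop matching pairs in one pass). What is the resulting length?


Input: caebadc
Stack-based adjacent duplicate removal:
  Read 'c': push. Stack: c
  Read 'a': push. Stack: ca
  Read 'e': push. Stack: cae
  Read 'b': push. Stack: caeb
  Read 'a': push. Stack: caeba
  Read 'd': push. Stack: caebad
  Read 'c': push. Stack: caebadc
Final stack: "caebadc" (length 7)

7


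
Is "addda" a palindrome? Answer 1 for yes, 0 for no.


Input: addda
Reversed: addda
  Compare pos 0 ('a') with pos 4 ('a'): match
  Compare pos 1 ('d') with pos 3 ('d'): match
Result: palindrome

1


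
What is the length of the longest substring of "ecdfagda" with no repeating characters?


Input: "ecdfagda"
Sliding window (track last position of each char):
  Position 0 ('e'): window [0,0] length 1 -- new best
  Position 1 ('c'): window [0,1] length 2 -- new best
  Position 2 ('d'): window [0,2] length 3 -- new best
  Position 3 ('f'): window [0,3] length 4 -- new best
  Position 4 ('a'): window [0,4] length 5 -- new best
  Position 5 ('g'): window [0,5] length 6 -- new best
  Position 6 ('d'): repeat (last at 2), move window start to 3
  Position 6 ('d'): window [3,6] length 4
  Position 7 ('a'): repeat (last at 4), move window start to 5
  Position 7 ('a'): window [5,7] length 3
Longest substring with no repeats: "ecdfag" with length 6

6


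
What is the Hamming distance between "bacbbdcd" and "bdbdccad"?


Comparing "bacbbdcd" and "bdbdccad" position by position:
  Position 0: 'b' vs 'b' => same
  Position 1: 'a' vs 'd' => differ
  Position 2: 'c' vs 'b' => differ
  Position 3: 'b' vs 'd' => differ
  Position 4: 'b' vs 'c' => differ
  Position 5: 'd' vs 'c' => differ
  Position 6: 'c' vs 'a' => differ
  Position 7: 'd' vs 'd' => same
Total differences (Hamming distance): 6

6


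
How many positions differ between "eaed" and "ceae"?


Comparing "eaed" and "ceae" position by position:
  Position 0: 'e' vs 'c' => DIFFER
  Position 1: 'a' vs 'e' => DIFFER
  Position 2: 'e' vs 'a' => DIFFER
  Position 3: 'd' vs 'e' => DIFFER
Positions that differ: 4

4


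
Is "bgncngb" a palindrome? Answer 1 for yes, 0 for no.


Input: bgncngb
Reversed: bgncngb
  Compare pos 0 ('b') with pos 6 ('b'): match
  Compare pos 1 ('g') with pos 5 ('g'): match
  Compare pos 2 ('n') with pos 4 ('n'): match
Result: palindrome

1


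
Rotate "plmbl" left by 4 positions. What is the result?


Input: "plmbl", rotate left by 4
First 4 characters: "plmb"
Remaining characters: "l"
Concatenate remaining + first: "l" + "plmb" = "lplmb"

lplmb


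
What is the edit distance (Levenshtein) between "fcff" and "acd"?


Computing edit distance: "fcff" -> "acd"
DP table:
           a    c    d
      0    1    2    3
  f   1    1    2    3
  c   2    2    1    2
  f   3    3    2    2
  f   4    4    3    3
Edit distance = dp[4][3] = 3

3


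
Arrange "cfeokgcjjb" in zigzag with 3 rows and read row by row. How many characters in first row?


Zigzag "cfeokgcjjb" into 3 rows:
Placing characters:
  'c' => row 0
  'f' => row 1
  'e' => row 2
  'o' => row 1
  'k' => row 0
  'g' => row 1
  'c' => row 2
  'j' => row 1
  'j' => row 0
  'b' => row 1
Rows:
  Row 0: "ckj"
  Row 1: "fogjb"
  Row 2: "ec"
First row length: 3

3


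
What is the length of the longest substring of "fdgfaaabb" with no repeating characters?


Input: "fdgfaaabb"
Sliding window (track last position of each char):
  Position 0 ('f'): window [0,0] length 1 -- new best
  Position 1 ('d'): window [0,1] length 2 -- new best
  Position 2 ('g'): window [0,2] length 3 -- new best
  Position 3 ('f'): repeat (last at 0), move window start to 1
  Position 3 ('f'): window [1,3] length 3
  Position 4 ('a'): window [1,4] length 4 -- new best
  Position 5 ('a'): repeat (last at 4), move window start to 5
  Position 5 ('a'): window [5,5] length 1
  Position 6 ('a'): repeat (last at 5), move window start to 6
  Position 6 ('a'): window [6,6] length 1
  Position 7 ('b'): window [6,7] length 2
  Position 8 ('b'): repeat (last at 7), move window start to 8
  Position 8 ('b'): window [8,8] length 1
Longest substring with no repeats: "dgfa" with length 4

4


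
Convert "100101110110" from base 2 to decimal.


Input: "100101110110" in base 2
Positional expansion:
  Digit '1' (value 1) x 2^11 = 2048
  Digit '0' (value 0) x 2^10 = 0
  Digit '0' (value 0) x 2^9 = 0
  Digit '1' (value 1) x 2^8 = 256
  Digit '0' (value 0) x 2^7 = 0
  Digit '1' (value 1) x 2^6 = 64
  Digit '1' (value 1) x 2^5 = 32
  Digit '1' (value 1) x 2^4 = 16
  Digit '0' (value 0) x 2^3 = 0
  Digit '1' (value 1) x 2^2 = 4
  Digit '1' (value 1) x 2^1 = 2
  Digit '0' (value 0) x 2^0 = 0
Sum = 2422

2422


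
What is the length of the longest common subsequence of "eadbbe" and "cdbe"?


LCS of "eadbbe" and "cdbe"
DP table:
           c    d    b    e
      0    0    0    0    0
  e   0    0    0    0    1
  a   0    0    0    0    1
  d   0    0    1    1    1
  b   0    0    1    2    2
  b   0    0    1    2    2
  e   0    0    1    2    3
LCS length = dp[6][4] = 3

3


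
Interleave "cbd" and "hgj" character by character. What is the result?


Interleaving "cbd" and "hgj":
  Position 0: 'c' from first, 'h' from second => "ch"
  Position 1: 'b' from first, 'g' from second => "bg"
  Position 2: 'd' from first, 'j' from second => "dj"
Result: chbgdj

chbgdj


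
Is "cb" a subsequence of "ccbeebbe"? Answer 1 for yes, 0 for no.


Check if "cb" is a subsequence of "ccbeebbe"
Greedy scan:
  Position 0 ('c'): matches sub[0] = 'c'
  Position 1 ('c'): no match needed
  Position 2 ('b'): matches sub[1] = 'b'
  Position 3 ('e'): no match needed
  Position 4 ('e'): no match needed
  Position 5 ('b'): no match needed
  Position 6 ('b'): no match needed
  Position 7 ('e'): no match needed
All 2 characters matched => is a subsequence

1


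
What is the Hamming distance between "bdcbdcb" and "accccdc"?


Comparing "bdcbdcb" and "accccdc" position by position:
  Position 0: 'b' vs 'a' => differ
  Position 1: 'd' vs 'c' => differ
  Position 2: 'c' vs 'c' => same
  Position 3: 'b' vs 'c' => differ
  Position 4: 'd' vs 'c' => differ
  Position 5: 'c' vs 'd' => differ
  Position 6: 'b' vs 'c' => differ
Total differences (Hamming distance): 6

6


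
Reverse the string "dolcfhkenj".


Input: dolcfhkenj
Reading characters right to left:
  Position 9: 'j'
  Position 8: 'n'
  Position 7: 'e'
  Position 6: 'k'
  Position 5: 'h'
  Position 4: 'f'
  Position 3: 'c'
  Position 2: 'l'
  Position 1: 'o'
  Position 0: 'd'
Reversed: jnekhfclod

jnekhfclod


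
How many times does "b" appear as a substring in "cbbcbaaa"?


Searching for "b" in "cbbcbaaa"
Scanning each position:
  Position 0: "c" => no
  Position 1: "b" => MATCH
  Position 2: "b" => MATCH
  Position 3: "c" => no
  Position 4: "b" => MATCH
  Position 5: "a" => no
  Position 6: "a" => no
  Position 7: "a" => no
Total occurrences: 3

3


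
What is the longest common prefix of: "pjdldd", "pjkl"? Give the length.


Words: pjdldd, pjkl
  Position 0: all 'p' => match
  Position 1: all 'j' => match
  Position 2: ('d', 'k') => mismatch, stop
LCP = "pj" (length 2)

2


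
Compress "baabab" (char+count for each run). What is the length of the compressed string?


Input: baabab
Runs:
  'b' x 1 => "b1"
  'a' x 2 => "a2"
  'b' x 1 => "b1"
  'a' x 1 => "a1"
  'b' x 1 => "b1"
Compressed: "b1a2b1a1b1"
Compressed length: 10

10


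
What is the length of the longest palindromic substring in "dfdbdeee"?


Input: "dfdbdeee"
Checking substrings for palindromes:
  [0:3] "dfd" (len 3) => palindrome
  [2:5] "dbd" (len 3) => palindrome
  [5:8] "eee" (len 3) => palindrome
  [5:7] "ee" (len 2) => palindrome
  [6:8] "ee" (len 2) => palindrome
Longest palindromic substring: "dfd" with length 3

3


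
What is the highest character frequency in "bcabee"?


Input: bcabee
Character counts:
  'a': 1
  'b': 2
  'c': 1
  'e': 2
Maximum frequency: 2

2


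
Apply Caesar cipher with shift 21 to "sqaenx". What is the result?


Caesar cipher: shift "sqaenx" by 21
  's' (pos 18) + 21 = pos 13 = 'n'
  'q' (pos 16) + 21 = pos 11 = 'l'
  'a' (pos 0) + 21 = pos 21 = 'v'
  'e' (pos 4) + 21 = pos 25 = 'z'
  'n' (pos 13) + 21 = pos 8 = 'i'
  'x' (pos 23) + 21 = pos 18 = 's'
Result: nlvzis

nlvzis


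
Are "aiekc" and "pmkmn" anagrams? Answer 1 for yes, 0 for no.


Strings: "aiekc", "pmkmn"
Sorted first:  aceik
Sorted second: kmmnp
Differ at position 0: 'a' vs 'k' => not anagrams

0


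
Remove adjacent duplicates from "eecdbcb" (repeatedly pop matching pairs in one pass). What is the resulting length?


Input: eecdbcb
Stack-based adjacent duplicate removal:
  Read 'e': push. Stack: e
  Read 'e': matches stack top 'e' => pop. Stack: (empty)
  Read 'c': push. Stack: c
  Read 'd': push. Stack: cd
  Read 'b': push. Stack: cdb
  Read 'c': push. Stack: cdbc
  Read 'b': push. Stack: cdbcb
Final stack: "cdbcb" (length 5)

5


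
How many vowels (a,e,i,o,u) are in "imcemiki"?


Input: imcemiki
Checking each character:
  'i' at position 0: vowel (running total: 1)
  'm' at position 1: consonant
  'c' at position 2: consonant
  'e' at position 3: vowel (running total: 2)
  'm' at position 4: consonant
  'i' at position 5: vowel (running total: 3)
  'k' at position 6: consonant
  'i' at position 7: vowel (running total: 4)
Total vowels: 4

4


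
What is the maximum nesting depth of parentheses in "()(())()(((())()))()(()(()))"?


Input: "()(())()(((())()))()(()(()))"
Tracking depth:
  Position 0 '(': depth becomes 1
  Position 1 ')': depth becomes 0
  Position 2 '(': depth becomes 1
  Position 3 '(': depth becomes 2
  Position 4 ')': depth becomes 1
  Position 5 ')': depth becomes 0
  Position 6 '(': depth becomes 1
  Position 7 ')': depth becomes 0
  Position 8 '(': depth becomes 1
  Position 9 '(': depth becomes 2
  Position 10 '(': depth becomes 3
  Position 11 '(': depth becomes 4
  Position 12 ')': depth becomes 3
  Position 13 ')': depth becomes 2
  Position 14 '(': depth becomes 3
  Position 15 ')': depth becomes 2
  Position 16 ')': depth becomes 1
  Position 17 ')': depth becomes 0
  Position 18 '(': depth becomes 1
  Position 19 ')': depth becomes 0
  Position 20 '(': depth becomes 1
  Position 21 '(': depth becomes 2
  Position 22 ')': depth becomes 1
  Position 23 '(': depth becomes 2
  Position 24 '(': depth becomes 3
  Position 25 ')': depth becomes 2
  Position 26 ')': depth becomes 1
  Position 27 ')': depth becomes 0
Maximum depth reached: 4

4


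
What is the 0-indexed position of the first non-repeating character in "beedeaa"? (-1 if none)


Input: beedeaa
Character frequencies:
  'a': 2
  'b': 1
  'd': 1
  'e': 3
Scanning left to right for freq == 1:
  Position 0 ('b'): unique! => answer = 0

0


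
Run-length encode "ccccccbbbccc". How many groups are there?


Input: ccccccbbbccc
Scanning for consecutive runs:
  Group 1: 'c' x 6 (positions 0-5)
  Group 2: 'b' x 3 (positions 6-8)
  Group 3: 'c' x 3 (positions 9-11)
Total groups: 3

3


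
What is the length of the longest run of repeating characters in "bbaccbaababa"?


Input: "bbaccbaababa"
Scanning for longest run:
  Position 1 ('b'): continues run of 'b', length=2
  Position 2 ('a'): new char, reset run to 1
  Position 3 ('c'): new char, reset run to 1
  Position 4 ('c'): continues run of 'c', length=2
  Position 5 ('b'): new char, reset run to 1
  Position 6 ('a'): new char, reset run to 1
  Position 7 ('a'): continues run of 'a', length=2
  Position 8 ('b'): new char, reset run to 1
  Position 9 ('a'): new char, reset run to 1
  Position 10 ('b'): new char, reset run to 1
  Position 11 ('a'): new char, reset run to 1
Longest run: 'b' with length 2

2


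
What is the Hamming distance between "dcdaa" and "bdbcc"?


Comparing "dcdaa" and "bdbcc" position by position:
  Position 0: 'd' vs 'b' => differ
  Position 1: 'c' vs 'd' => differ
  Position 2: 'd' vs 'b' => differ
  Position 3: 'a' vs 'c' => differ
  Position 4: 'a' vs 'c' => differ
Total differences (Hamming distance): 5

5


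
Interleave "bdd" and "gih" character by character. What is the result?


Interleaving "bdd" and "gih":
  Position 0: 'b' from first, 'g' from second => "bg"
  Position 1: 'd' from first, 'i' from second => "di"
  Position 2: 'd' from first, 'h' from second => "dh"
Result: bgdidh

bgdidh


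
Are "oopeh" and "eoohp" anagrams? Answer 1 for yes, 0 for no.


Strings: "oopeh", "eoohp"
Sorted first:  ehoop
Sorted second: ehoop
Sorted forms match => anagrams

1


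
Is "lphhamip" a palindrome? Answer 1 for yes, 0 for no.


Input: lphhamip
Reversed: pimahhpl
  Compare pos 0 ('l') with pos 7 ('p'): MISMATCH
  Compare pos 1 ('p') with pos 6 ('i'): MISMATCH
  Compare pos 2 ('h') with pos 5 ('m'): MISMATCH
  Compare pos 3 ('h') with pos 4 ('a'): MISMATCH
Result: not a palindrome

0
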